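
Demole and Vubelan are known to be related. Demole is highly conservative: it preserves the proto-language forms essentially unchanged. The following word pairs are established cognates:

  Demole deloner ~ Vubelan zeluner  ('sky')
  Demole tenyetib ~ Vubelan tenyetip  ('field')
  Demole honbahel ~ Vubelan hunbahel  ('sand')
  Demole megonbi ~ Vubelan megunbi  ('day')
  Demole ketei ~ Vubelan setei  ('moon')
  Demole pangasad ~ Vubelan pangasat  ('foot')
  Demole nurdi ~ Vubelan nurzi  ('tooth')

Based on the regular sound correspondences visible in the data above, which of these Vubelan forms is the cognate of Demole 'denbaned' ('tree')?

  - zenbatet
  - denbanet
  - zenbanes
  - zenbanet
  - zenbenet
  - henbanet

zenbanet

deloner ~ zeluner — Demole d corresponds to Vubelan z word-initially before a front vowel.
pangasad ~ pangasat — Demole d corresponds to Vubelan t word-finally.
Applying these to Demole 'denbaned':
  denbaned → zenbaned   (d→z word-initially before a front vowel)
  zenbaned → zenbanet   (d→t word-finally)
So the Vubelan cognate is 'zenbanet'.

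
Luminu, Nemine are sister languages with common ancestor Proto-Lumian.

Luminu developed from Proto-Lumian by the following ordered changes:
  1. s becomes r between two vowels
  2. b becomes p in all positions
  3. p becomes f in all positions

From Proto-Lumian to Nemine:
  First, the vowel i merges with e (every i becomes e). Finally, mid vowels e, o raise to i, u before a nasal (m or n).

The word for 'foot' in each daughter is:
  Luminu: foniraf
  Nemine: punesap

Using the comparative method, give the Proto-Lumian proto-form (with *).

Position 7: Luminu has f, Nemine has p. Nemine preserves p here (none of its changes turn any other segment into p), so the proto-segment is *p.
Position 1: Luminu has f, Nemine has p. Nemine preserves p here (none of its changes turn any other segment into p), so the proto-segment is *p.
Verify the candidate proto-form against each daughter:
Luminu: *ponisap > ponirap > foniraf  (by rhotacism, unconditioned shift)
Nemine: start from *ponisap.
  rule 1 (vowel merger): ponisap → ponesap
  rule 2 (pre-nasal raising): ponesap → punesap
  ⇒ Nemine punesap
*ponisap is the unique common source.

*ponisap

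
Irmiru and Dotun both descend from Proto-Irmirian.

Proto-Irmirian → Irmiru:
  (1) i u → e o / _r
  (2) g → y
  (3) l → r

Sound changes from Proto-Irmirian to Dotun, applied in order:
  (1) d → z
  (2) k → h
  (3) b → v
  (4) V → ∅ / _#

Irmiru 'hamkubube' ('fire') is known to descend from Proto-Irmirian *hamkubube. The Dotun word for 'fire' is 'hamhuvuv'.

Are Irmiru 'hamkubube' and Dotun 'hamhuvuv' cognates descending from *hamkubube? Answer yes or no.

Derive the expected Dotun reflex of *hamkubube:
Dotun: *hamkubube > hamhubube > hamhuvuve > hamhuvuv  (by unconditioned shift, unconditioned shift, apocope)
Dotun 'hamhuvuv' matches the regular reflex exactly, so the pair is cognate.

yes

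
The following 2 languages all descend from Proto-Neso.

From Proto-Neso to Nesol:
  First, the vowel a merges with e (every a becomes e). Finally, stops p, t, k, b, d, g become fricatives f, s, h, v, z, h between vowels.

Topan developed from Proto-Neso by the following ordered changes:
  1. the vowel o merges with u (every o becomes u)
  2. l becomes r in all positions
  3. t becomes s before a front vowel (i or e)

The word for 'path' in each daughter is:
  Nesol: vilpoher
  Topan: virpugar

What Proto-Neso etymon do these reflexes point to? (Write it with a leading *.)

*vilpogar

Position 5: Nesol has o, Topan has u. Nesol preserves o here (none of its changes turn any other segment into o), so the proto-segment is *o.
Position 6: Nesol has h, Topan has g. Topan preserves g here (none of its changes turn any other segment into g), so the proto-segment is *g.
Position 3: Nesol has l, Topan has r. Nesol preserves l here (none of its changes turn any other segment into l), so the proto-segment is *l.
Verify the candidate proto-form against each daughter:
Nesol: start from *vilpogar.
  rule 1 (vowel merger): vilpogar → vilpoger
  rule 2 (intervocalic lenition): vilpoger → vilpoher
  ⇒ Nesol vilpoher
Topan: *vilpogar
  vilpogar → vilpugar   [vowel merger]
  vilpugar → virpugar   [unconditioned shift]
  virpugar (rule 3 does not apply)
  giving Topan virpugar.
Only *vilpogar yields all of Nesol vilpoher, Topan virpugar.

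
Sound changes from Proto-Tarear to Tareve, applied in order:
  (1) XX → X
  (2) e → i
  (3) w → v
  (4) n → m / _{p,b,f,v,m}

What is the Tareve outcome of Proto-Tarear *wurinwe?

vurimvi

Tareve: *wurinwe > wurinwi > vurinvi > vurimvi  (by vowel merger, unconditioned shift, nasal place assimilation)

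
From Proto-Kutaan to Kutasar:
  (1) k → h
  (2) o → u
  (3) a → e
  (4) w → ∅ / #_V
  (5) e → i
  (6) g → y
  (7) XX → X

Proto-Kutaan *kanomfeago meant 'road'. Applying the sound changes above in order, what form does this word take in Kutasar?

hinumfiyu

Kutasar: *kanomfeago
  kanomfeago → hanomfeago   [unconditioned shift]
  hanomfeago → hanumfeagu   [vowel merger]
  hanumfeagu → henumfeegu   [vowel merger]
  henumfeegu (rule 4 does not apply)
  henumfeegu → hinumfiigu   [vowel merger]
  hinumfiigu → hinumfiiyu   [unconditioned shift]
  hinumfiiyu → hinumfiyu   [degemination]
  giving Kutasar hinumfiyu.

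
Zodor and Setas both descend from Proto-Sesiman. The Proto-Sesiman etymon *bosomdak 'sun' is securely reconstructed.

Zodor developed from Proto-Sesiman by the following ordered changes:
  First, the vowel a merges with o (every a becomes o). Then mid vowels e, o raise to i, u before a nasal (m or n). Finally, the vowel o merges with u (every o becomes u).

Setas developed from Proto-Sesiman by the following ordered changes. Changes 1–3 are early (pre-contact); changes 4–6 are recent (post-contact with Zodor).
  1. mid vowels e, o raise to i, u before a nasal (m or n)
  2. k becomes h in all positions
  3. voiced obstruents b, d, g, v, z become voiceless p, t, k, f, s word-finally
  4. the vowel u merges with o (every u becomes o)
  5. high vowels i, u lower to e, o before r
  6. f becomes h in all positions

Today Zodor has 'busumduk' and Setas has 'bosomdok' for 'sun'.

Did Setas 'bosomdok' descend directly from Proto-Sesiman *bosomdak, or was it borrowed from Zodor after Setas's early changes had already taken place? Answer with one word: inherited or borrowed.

If inherited, *bosomdak would pass through all of Setas's changes:
Setas: *bosomdak > bosumdak > bosumdah > bosomdah  (by pre-nasal raising, unconditioned shift, vowel merger)
If borrowed from Zodor 'busumduk' after the early changes, it would undergo only the recent ones:
  rule 4 (vowel merger): busumduk → bosomdok
  rule 5 (pre-rhotic lowering): no change (bosomdok)
  rule 6 (unconditioned shift): no change (bosomdok)
  ⇒ as a loan: bosomdok
Setas 'bosomdok' matches the loan outcome 'bosomdok', not the inherited 'bosomdah' — it skipped the early Setas changes, so it was borrowed from Zodor.

borrowed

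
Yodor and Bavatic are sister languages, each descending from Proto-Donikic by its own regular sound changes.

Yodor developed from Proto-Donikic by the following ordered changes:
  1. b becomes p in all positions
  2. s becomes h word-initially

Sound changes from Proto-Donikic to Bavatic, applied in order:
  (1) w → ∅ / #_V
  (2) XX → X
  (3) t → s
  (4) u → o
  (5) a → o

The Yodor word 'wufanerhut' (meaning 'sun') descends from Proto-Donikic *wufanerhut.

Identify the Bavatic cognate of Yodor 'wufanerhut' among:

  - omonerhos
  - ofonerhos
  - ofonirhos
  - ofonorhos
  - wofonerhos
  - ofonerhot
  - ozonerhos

Bavatic: *wufanerhut
  wufanerhut → ufanerhut   [glide loss]
  ufanerhut (rule 2 does not apply)
  ufanerhut → ufanerhus   [unconditioned shift]
  ufanerhus → ofanerhos   [vowel merger]
  ofanerhos → ofonerhos   [vowel merger]
  giving Bavatic ofonerhos.
The other candidates each miss or misapply at least one Bavatic change.

ofonerhos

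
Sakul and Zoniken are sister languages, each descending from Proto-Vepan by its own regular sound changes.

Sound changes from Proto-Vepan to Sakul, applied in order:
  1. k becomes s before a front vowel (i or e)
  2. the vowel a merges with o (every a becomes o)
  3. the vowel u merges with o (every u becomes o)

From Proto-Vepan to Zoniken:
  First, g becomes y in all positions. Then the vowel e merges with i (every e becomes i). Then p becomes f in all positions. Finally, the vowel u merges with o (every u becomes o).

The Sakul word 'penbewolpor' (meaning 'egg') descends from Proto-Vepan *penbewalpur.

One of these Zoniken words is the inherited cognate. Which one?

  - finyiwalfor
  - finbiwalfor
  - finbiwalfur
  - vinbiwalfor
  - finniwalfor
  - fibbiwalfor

Zoniken: start from *penbewalpur.
  rule 1: no change — penbewalpur
  rule 2 (vowel merger): penbewalpur → pinbiwalpur
  rule 3 (unconditioned shift): pinbiwalpur → finbiwalfur
  rule 4 (vowel merger): finbiwalfur → finbiwalfor
  ⇒ Zoniken finbiwalfor
The other candidates each miss or misapply at least one Zoniken change.

finbiwalfor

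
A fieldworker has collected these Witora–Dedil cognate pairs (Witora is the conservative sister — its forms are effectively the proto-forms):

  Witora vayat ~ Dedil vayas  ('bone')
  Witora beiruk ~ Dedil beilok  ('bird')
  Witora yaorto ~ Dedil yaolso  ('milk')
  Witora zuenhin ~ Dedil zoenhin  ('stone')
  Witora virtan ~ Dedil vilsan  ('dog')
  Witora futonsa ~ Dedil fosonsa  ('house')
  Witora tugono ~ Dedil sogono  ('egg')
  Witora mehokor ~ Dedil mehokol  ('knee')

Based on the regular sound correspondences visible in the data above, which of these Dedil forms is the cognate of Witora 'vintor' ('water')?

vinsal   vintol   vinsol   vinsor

yaorto ~ yaolso — Witora t corresponds to Dedil s after a consonant, before a back vowel.
mehokor ~ mehokol — Witora r corresponds to Dedil l word-finally.
Applying these to Witora 'vintor':
  vintor → vinsor   (t→s after a consonant, before a back vowel)
  vinsor → vinsol   (r→l word-finally)
So the Dedil cognate is 'vinsol'.

vinsol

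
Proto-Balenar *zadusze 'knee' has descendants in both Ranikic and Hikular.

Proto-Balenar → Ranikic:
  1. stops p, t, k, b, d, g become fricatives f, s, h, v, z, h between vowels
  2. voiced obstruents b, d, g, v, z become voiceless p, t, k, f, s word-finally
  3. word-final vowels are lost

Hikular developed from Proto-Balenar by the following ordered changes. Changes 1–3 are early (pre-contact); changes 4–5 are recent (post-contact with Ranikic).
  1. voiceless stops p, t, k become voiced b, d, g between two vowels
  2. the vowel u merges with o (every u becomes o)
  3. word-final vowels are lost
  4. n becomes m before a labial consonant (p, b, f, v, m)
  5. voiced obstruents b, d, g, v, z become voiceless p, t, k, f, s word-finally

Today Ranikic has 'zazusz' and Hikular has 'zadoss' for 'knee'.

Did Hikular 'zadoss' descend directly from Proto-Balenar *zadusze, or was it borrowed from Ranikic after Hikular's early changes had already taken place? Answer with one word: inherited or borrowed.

inherited

If inherited, *zadusze would pass through all of Hikular's changes:
Hikular: *zadusze
  zadusze (rule 1 does not apply)
  zadusze → zadosze   [vowel merger]
  zadosze → zadosz   [apocope]
  zadosz (rule 4 does not apply)
  zadosz → zadoss   [final devoicing]
  giving Hikular zadoss.
If borrowed from Ranikic 'zazusz' after the early changes, it would undergo only the recent ones:
  rule 4 (nasal place assimilation): no change (zazusz)
  rule 5 (final devoicing): zazusz → zazuss
  ⇒ as a loan: zazuss
Hikular 'zadoss' matches the inherited outcome exactly, so it is an inherited cognate, not a loan.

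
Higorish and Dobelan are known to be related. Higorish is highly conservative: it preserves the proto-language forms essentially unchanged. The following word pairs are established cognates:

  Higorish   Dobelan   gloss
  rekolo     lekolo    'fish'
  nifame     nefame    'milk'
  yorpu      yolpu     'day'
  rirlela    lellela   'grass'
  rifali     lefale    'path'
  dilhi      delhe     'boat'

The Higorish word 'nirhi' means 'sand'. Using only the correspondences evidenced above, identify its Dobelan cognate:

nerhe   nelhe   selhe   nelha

nelhe

rirlela ~ lellela — Higorish i corresponds to Dobelan e after a consonant, before r.
rirlela ~ lellela — Higorish r corresponds to Dobelan l after a vowel, before a consonant other than r, m, n, p, b, f, v.
rifali ~ lefale, dilhi ~ delhe — Higorish i corresponds to Dobelan e word-finally.
Applying these to Higorish 'nirhi':
  nirhi → nerhi   (i→e after a consonant, before r)
  nerhi → nelhi   (r→l after a vowel, before a consonant other than r, m, n, p, b, f, v)
  nelhi → nelhe   (i→e word-finally)
So the Dobelan cognate is 'nelhe'.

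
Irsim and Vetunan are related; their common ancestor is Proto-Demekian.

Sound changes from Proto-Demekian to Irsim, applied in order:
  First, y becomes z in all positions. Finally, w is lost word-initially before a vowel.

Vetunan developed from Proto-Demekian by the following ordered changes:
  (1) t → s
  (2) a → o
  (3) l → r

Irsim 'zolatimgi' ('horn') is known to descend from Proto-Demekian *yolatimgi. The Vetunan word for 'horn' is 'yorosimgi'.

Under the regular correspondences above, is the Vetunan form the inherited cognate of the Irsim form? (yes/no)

yes

Derive the expected Vetunan reflex of *yolatimgi:
Vetunan: start from *yolatimgi.
  rule 1 (unconditioned shift): yolatimgi → yolasimgi
  rule 2 (vowel merger): yolasimgi → yolosimgi
  rule 3 (unconditioned shift): yolosimgi → yorosimgi
  ⇒ Vetunan yorosimgi
Vetunan 'yorosimgi' matches the regular reflex exactly, so the pair is cognate.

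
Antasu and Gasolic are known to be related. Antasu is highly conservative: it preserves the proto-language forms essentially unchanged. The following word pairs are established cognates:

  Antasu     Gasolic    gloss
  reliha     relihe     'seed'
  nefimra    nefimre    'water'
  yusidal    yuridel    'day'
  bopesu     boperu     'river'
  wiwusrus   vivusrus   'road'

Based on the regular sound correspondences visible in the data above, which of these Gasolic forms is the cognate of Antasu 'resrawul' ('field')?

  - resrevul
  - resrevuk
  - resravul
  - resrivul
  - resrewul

resrevul

yusidal ~ yuridel — Antasu a corresponds to Gasolic e after a consonant, before a consonant other than r, m, n, p, b, f, v.
wiwusrus ~ vivusrus — Antasu w corresponds to Gasolic v between vowels (before a back vowel).
Applying these to Antasu 'resrawul':
  resrawul → resrewul   (a→e after a consonant, before a consonant other than r, m, n, p, b, f, v)
  resrewul → resrevul   (w→v between vowels (before a back vowel))
So the Gasolic cognate is 'resrevul'.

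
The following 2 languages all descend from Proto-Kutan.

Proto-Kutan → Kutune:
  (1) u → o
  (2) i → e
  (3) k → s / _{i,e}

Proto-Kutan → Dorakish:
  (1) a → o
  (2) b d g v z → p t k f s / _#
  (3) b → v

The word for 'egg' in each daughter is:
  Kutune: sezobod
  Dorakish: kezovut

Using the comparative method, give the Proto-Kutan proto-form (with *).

Position 1: Kutune has s, Dorakish has k. Taking the neighbouring segments as reconstructed: Kutune s could go back to *k or *s; Dorakish k can only go back to *k — the one source consistent with every daughter is *k.
Position 7: Kutune has d, Dorakish has t. Kutune preserves d here (none of its changes turn any other segment into d), so the proto-segment is *d.
Position 6: Kutune has o, Dorakish has u. Dorakish preserves u here (none of its changes turn any other segment into u), so the proto-segment is *u.
Continuing position by position gives *kezobud; check it forward:
Kutune: start from *kezobud.
  rule 1 (vowel merger): kezobud → kezobod
  rule 2: no change — kezobod
  rule 3 (palatalisation): kezobod → sezobod
  ⇒ Kutune sezobod
Dorakish: start from *kezobud.
  rule 1: no change — kezobud
  rule 2 (final devoicing): kezobud → kezobut
  rule 3 (unconditioned shift): kezobut → kezovut
  ⇒ Dorakish kezovut
*kezobud is the unique common source.

*kezobud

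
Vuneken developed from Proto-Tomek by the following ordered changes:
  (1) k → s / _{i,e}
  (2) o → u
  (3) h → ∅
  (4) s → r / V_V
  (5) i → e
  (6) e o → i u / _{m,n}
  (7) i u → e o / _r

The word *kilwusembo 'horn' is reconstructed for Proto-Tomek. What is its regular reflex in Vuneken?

Vuneken: start from *kilwusembo.
  rule 1 (palatalisation): kilwusembo → silwusembo
  rule 2 (vowel merger): silwusembo → silwusembu
  rule 3: no change — silwusembu
  rule 4 (rhotacism): silwusembu → silwurembu
  rule 5 (vowel merger): silwurembu → selwurembu
  rule 6 (pre-nasal raising): selwurembu → selwurimbu
  rule 7 (pre-rhotic lowering): selwurimbu → selworimbu
  ⇒ Vuneken selworimbu

selworimbu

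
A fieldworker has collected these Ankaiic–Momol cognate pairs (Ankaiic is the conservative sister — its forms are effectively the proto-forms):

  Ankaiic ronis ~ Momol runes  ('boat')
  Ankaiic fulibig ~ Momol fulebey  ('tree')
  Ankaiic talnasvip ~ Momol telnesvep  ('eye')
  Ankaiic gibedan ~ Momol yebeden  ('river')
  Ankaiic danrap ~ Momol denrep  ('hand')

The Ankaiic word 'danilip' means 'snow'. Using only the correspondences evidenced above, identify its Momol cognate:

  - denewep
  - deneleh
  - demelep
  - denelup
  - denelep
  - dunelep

gibedan ~ yebeden, danrap ~ denrep — Ankaiic a corresponds to Momol e after a consonant, before a nasal.
ronis ~ runes, fulibig ~ fulebey — Ankaiic i corresponds to Momol e after a consonant, before a consonant other than r, m, n, p, b, f, v.
talnasvip ~ telnesvep — Ankaiic i corresponds to Momol e after a consonant, before a labial obstruent.
Applying these to Ankaiic 'danilip':
  danilip → denilip   (a→e after a consonant, before a nasal)
  denilip → denelip   (i→e after a consonant, before a consonant other than r, m, n, p, b, f, v)
  denelip → denelep   (i→e after a consonant, before a labial obstruent)
So the Momol cognate is 'denelep'.

denelep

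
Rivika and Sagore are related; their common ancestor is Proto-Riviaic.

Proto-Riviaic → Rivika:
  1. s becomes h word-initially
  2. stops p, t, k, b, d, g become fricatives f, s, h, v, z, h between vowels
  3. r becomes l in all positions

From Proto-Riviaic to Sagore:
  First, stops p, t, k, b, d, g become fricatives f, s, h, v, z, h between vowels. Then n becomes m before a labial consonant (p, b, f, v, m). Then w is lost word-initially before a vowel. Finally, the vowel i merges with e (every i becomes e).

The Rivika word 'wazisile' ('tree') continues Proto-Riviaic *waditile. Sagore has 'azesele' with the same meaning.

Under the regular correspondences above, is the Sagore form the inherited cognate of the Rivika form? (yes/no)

Derive the expected Sagore reflex of *waditile:
Sagore: start from *waditile.
  rule 1 (intervocalic lenition): waditile → wazisile
  rule 2: no change — wazisile
  rule 3 (glide loss): wazisile → azisile
  rule 4 (vowel merger): azisile → azesele
  ⇒ Sagore azesele
Sagore 'azesele' matches the regular reflex exactly, so the pair is cognate.

yes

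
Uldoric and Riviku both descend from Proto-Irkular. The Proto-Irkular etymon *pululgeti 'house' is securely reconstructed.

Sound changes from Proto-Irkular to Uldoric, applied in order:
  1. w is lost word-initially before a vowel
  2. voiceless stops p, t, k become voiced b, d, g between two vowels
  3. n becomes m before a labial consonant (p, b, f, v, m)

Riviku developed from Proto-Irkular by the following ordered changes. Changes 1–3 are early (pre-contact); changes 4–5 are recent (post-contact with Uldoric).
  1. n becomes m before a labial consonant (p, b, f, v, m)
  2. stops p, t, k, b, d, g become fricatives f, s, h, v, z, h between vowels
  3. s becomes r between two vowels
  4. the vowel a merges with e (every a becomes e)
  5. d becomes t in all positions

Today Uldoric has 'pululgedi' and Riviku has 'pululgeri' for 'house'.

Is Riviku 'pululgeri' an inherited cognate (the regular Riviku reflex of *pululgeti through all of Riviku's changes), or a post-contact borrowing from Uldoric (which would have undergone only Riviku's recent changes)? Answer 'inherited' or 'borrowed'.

If inherited, *pululgeti would pass through all of Riviku's changes:
Riviku: *pululgeti > pululgesi > pululgeri  (by intervocalic lenition, rhotacism)
If borrowed from Uldoric 'pululgedi' after the early changes, it would undergo only the recent ones:
  rule 4 (vowel merger): no change (pululgedi)
  rule 5 (unconditioned shift): pululgedi → pululgeti
  ⇒ as a loan: pululgeti
Riviku 'pululgeri' matches the inherited outcome exactly, so it is an inherited cognate, not a loan.

inherited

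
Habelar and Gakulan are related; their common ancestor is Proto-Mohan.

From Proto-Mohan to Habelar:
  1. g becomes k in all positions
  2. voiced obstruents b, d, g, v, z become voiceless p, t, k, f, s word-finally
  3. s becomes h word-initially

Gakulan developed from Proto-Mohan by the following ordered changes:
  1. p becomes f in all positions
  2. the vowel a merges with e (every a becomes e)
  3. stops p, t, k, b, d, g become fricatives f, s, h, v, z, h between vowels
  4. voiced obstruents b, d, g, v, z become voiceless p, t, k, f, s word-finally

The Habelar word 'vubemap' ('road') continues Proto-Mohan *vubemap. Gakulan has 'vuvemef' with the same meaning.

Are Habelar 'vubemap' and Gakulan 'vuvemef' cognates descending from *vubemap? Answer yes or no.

Derive the expected Gakulan reflex of *vubemap:
Gakulan: start from *vubemap.
  rule 1 (unconditioned shift): vubemap → vubemaf
  rule 2 (vowel merger): vubemaf → vubemef
  rule 3 (intervocalic lenition): vubemef → vuvemef
  rule 4: no change — vuvemef
  ⇒ Gakulan vuvemef
Gakulan 'vuvemef' matches the regular reflex exactly, so the pair is cognate.

yes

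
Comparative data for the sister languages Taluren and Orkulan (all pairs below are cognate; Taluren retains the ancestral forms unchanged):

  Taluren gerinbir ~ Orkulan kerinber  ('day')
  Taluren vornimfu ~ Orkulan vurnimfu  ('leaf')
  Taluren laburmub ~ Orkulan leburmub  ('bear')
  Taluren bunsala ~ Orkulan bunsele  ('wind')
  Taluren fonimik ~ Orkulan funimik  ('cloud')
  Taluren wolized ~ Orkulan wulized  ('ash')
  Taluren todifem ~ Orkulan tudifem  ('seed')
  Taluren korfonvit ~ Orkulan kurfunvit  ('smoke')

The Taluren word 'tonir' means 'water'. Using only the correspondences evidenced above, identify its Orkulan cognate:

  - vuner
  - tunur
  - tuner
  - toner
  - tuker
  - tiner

fonimik ~ funimik, korfonvit ~ kurfunvit — Taluren o corresponds to Orkulan u after a consonant, before a nasal.
gerinbir ~ kerinber — Taluren i corresponds to Orkulan e after a consonant, before r.
Applying these to Taluren 'tonir':
  tonir → tunir   (o→u after a consonant, before a nasal)
  tunir → tuner   (i→e after a consonant, before r)
So the Orkulan cognate is 'tuner'.

tuner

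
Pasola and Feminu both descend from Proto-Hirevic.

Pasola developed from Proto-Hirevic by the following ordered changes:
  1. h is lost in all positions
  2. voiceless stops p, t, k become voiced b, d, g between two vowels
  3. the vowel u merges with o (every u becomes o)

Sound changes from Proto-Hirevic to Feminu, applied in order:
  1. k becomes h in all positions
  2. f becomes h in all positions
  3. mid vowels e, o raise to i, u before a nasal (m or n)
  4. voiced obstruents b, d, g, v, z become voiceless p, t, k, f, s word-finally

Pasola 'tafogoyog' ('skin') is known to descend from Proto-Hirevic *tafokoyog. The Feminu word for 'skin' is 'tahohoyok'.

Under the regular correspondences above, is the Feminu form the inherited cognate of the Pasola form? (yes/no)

Derive the expected Feminu reflex of *tafokoyog:
Feminu: start from *tafokoyog.
  rule 1 (unconditioned shift): tafokoyog → tafohoyog
  rule 2 (unconditioned shift): tafohoyog → tahohoyog
  rule 3: no change — tahohoyog
  rule 4 (final devoicing): tahohoyog → tahohoyok
  ⇒ Feminu tahohoyok
Feminu 'tahohoyok' matches the regular reflex exactly, so the pair is cognate.

yes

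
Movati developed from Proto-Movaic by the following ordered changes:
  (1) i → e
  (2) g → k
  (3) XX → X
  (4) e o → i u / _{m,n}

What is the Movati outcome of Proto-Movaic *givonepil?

kevunepel

Movati: *givonepil
  givonepil → gevonepel   [vowel merger]
  gevonepel → kevonepel   [unconditioned shift]
  kevonepel (rule 3 does not apply)
  kevonepel → kevunepel   [pre-nasal raising]
  giving Movati kevunepel.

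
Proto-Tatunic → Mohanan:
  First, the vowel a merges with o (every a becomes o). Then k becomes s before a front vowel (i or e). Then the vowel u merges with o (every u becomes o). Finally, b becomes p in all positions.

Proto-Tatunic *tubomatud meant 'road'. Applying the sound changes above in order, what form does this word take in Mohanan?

topomotod

Mohanan: *tubomatud > tubomotud > tobomotod > topomotod  (by vowel merger, vowel merger, unconditioned shift)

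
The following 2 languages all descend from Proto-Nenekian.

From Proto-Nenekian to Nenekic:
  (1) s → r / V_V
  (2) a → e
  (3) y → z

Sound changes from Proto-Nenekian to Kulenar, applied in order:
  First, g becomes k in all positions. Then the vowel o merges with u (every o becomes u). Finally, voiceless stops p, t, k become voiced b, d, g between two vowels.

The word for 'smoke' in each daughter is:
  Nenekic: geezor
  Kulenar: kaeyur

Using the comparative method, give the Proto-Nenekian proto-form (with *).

Position 4: Nenekic has z, Kulenar has y. Kulenar preserves y here (none of its changes turn any other segment into y), so the proto-segment is *y.
Position 5: Nenekic has o, Kulenar has u. Nenekic preserves o here (none of its changes turn any other segment into o), so the proto-segment is *o.
Position 2: Nenekic has e, Kulenar has a. Kulenar preserves a here (none of its changes turn any other segment into a), so the proto-segment is *a.
Continuing position by position gives *gaeyor; check it forward:
Nenekic: *gaeyor
  gaeyor (rule 1 does not apply)
  gaeyor → geeyor   [vowel merger]
  geeyor → geezor   [unconditioned shift]
  giving Nenekic geezor.
Kulenar: *gaeyor > kaeyor > kaeyur  (by unconditioned shift, vowel merger)
No other proto-form is consistent with every reflex, so the reconstruction is *gaeyor.

*gaeyor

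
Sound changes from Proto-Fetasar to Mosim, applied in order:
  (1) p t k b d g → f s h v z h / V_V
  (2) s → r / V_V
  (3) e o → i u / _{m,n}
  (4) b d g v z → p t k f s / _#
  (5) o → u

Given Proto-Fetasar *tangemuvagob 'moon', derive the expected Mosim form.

Mosim: *tangemuvagob > tangemuvahob > tangimuvahob > tangimuvahop > tangimuvahup  (by intervocalic lenition, pre-nasal raising, final devoicing, vowel merger)

tangimuvahup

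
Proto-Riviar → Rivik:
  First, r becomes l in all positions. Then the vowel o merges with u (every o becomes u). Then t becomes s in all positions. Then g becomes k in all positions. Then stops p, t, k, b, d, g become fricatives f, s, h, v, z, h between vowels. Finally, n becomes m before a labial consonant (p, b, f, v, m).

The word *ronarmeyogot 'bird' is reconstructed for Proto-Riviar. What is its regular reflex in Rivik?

lunalmeyuhus

Rivik: start from *ronarmeyogot.
  rule 1 (unconditioned shift): ronarmeyogot → lonalmeyogot
  rule 2 (vowel merger): lonalmeyogot → lunalmeyugut
  rule 3 (unconditioned shift): lunalmeyugut → lunalmeyugus
  rule 4 (unconditioned shift): lunalmeyugus → lunalmeyukus
  rule 5 (intervocalic lenition): lunalmeyukus → lunalmeyuhus
  rule 6: no change — lunalmeyuhus
  ⇒ Rivik lunalmeyuhus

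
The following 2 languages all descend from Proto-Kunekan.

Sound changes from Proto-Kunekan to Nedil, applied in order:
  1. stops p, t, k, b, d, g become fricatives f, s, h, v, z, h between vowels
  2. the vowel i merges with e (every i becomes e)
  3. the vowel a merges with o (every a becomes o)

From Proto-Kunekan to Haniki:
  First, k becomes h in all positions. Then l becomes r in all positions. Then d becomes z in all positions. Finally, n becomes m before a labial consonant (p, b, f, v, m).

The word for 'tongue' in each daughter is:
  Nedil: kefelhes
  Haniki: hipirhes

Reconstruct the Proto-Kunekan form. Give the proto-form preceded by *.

Position 1: Nedil has k, Haniki has h. Nedil preserves k here (none of its changes turn any other segment into k), so the proto-segment is *k.
Position 5: Nedil has l, Haniki has r. Nedil preserves l here (none of its changes turn any other segment into l), so the proto-segment is *l.
Position 4: Nedil has e, Haniki has i. Haniki preserves i here (none of its changes turn any other segment into i), so the proto-segment is *i.
This points to *kipilhes. Verify forward in each daughter:
Nedil: *kipilhes > kifilhes > kefelhes  (by intervocalic lenition, vowel merger)
Haniki: *kipilhes
  kipilhes → hipilhes   [unconditioned shift]
  hipilhes → hipirhes   [unconditioned shift]
  hipirhes (rule 3 does not apply)
  hipirhes (rule 4 does not apply)
  giving Haniki hipirhes.
Only *kipilhes yields all of Nedil kefelhes, Haniki hipirhes.

*kipilhes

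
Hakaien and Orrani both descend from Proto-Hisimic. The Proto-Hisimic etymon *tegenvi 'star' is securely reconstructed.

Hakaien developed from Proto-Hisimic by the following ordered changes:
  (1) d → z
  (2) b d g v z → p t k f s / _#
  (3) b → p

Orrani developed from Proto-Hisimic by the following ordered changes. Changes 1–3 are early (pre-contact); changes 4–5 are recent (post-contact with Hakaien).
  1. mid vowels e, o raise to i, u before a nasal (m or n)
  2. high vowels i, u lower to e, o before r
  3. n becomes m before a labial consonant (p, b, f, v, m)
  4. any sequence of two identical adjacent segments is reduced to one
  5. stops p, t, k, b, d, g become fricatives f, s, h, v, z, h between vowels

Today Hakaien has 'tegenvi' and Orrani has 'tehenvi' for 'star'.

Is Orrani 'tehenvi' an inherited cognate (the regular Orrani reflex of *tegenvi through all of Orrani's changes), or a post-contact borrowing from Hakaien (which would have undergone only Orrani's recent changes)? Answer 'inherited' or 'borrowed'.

If inherited, *tegenvi would pass through all of Orrani's changes:
Orrani: *tegenvi > teginvi > tegimvi > tehimvi  (by pre-nasal raising, nasal place assimilation, intervocalic lenition)
If borrowed from Hakaien 'tegenvi' after the early changes, it would undergo only the recent ones:
  rule 4 (degemination): no change (tegenvi)
  rule 5 (intervocalic lenition): tegenvi → tehenvi
  ⇒ as a loan: tehenvi
Orrani 'tehenvi' matches the loan outcome 'tehenvi', not the inherited 'tehimvi' — it skipped the early Orrani changes, so it was borrowed from Hakaien.

borrowed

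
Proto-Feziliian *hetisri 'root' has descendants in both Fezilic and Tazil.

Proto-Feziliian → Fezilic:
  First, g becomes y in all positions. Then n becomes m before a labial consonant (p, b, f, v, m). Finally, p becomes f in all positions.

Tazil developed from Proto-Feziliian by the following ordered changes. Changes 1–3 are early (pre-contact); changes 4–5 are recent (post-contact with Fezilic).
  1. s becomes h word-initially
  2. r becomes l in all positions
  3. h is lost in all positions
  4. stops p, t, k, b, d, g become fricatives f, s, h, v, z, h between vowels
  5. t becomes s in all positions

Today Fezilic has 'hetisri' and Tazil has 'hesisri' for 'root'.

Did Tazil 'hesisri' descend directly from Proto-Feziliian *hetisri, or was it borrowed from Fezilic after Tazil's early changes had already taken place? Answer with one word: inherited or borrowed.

borrowed

If inherited, *hetisri would pass through all of Tazil's changes:
Tazil: *hetisri > hetisli > etisli > esisli  (by unconditioned shift, h-loss, intervocalic lenition)
If borrowed from Fezilic 'hetisri' after the early changes, it would undergo only the recent ones:
  rule 4 (intervocalic lenition): hetisri → hesisri
  rule 5 (unconditioned shift): no change (hesisri)
  ⇒ as a loan: hesisri
Tazil 'hesisri' matches the loan outcome 'hesisri', not the inherited 'esisli' — it skipped the early Tazil changes, so it was borrowed from Fezilic.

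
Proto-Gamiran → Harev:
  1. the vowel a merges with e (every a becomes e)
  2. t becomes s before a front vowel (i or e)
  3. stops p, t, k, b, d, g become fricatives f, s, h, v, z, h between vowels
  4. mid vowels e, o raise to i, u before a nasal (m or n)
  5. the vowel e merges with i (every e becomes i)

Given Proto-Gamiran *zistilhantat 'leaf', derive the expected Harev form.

zissilhinsit

Harev: *zistilhantat > zistilhentet > zissilhenset > zissilhinset > zissilhinsit  (by vowel merger, palatalisation, pre-nasal raising, vowel merger)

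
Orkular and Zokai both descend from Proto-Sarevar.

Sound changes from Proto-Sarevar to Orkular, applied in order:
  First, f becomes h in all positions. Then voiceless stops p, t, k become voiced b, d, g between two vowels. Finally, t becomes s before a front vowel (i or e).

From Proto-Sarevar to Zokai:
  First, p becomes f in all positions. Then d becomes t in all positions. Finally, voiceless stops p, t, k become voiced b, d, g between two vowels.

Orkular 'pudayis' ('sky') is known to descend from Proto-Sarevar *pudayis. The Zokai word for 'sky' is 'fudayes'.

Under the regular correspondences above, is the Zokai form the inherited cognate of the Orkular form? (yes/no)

no

Derive the expected Zokai reflex of *pudayis:
Zokai: *pudayis > fudayis > futayis > fudayis  (by unconditioned shift, unconditioned shift, intervocalic voicing)
The regular Zokai reflex would be 'fudayis', but the attested form is 'fudayes'. The correspondence is irregular, so they are not cognates (the Zokai form has a different source).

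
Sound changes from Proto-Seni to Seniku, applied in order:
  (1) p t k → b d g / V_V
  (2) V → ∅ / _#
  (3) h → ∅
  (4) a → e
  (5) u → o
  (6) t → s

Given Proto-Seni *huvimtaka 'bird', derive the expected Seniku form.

ovimseg

Seniku: *huvimtaka
  huvimtaka → huvimtaga   [intervocalic voicing]
  huvimtaga → huvimtag   [apocope]
  huvimtag → uvimtag   [h-loss]
  uvimtag → uvimteg   [vowel merger]
  uvimteg → ovimteg   [vowel merger]
  ovimteg → ovimseg   [unconditioned shift]
  giving Seniku ovimseg.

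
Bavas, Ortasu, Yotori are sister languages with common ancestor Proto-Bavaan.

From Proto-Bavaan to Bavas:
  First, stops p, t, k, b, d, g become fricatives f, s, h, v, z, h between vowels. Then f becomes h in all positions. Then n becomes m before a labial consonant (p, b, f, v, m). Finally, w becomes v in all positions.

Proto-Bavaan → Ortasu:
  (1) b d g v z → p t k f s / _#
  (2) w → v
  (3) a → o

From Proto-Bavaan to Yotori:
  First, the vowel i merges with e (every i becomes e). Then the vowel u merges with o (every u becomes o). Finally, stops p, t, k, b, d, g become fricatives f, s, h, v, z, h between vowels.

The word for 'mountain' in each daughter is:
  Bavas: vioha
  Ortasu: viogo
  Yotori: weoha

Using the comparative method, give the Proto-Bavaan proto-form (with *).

Position 5: Bavas has a, Ortasu has o, Yotori has a. Bavas preserves a here (none of its changes turn any other segment into a), so the proto-segment is *a.
Position 2: Bavas has i, Ortasu has i, Yotori has e. Bavas preserves i here (none of its changes turn any other segment into i), so the proto-segment is *i.
This points to *wioga. Verify forward in each daughter:
Bavas: *wioga > wioha > vioha  (by intervocalic lenition, unconditioned shift)
Ortasu: start from *wioga.
  rule 1: no change — wioga
  rule 2 (unconditioned shift): wioga → vioga
  rule 3 (vowel merger): vioga → viogo
  ⇒ Ortasu viogo
Yotori: start from *wioga.
  rule 1 (vowel merger): wioga → weoga
  rule 2: no change — weoga
  rule 3 (intervocalic lenition): weoga → weoha
  ⇒ Yotori weoha
Only *wioga yields all of Bavas vioha, Ortasu viogo, Yotori weoha.

*wioga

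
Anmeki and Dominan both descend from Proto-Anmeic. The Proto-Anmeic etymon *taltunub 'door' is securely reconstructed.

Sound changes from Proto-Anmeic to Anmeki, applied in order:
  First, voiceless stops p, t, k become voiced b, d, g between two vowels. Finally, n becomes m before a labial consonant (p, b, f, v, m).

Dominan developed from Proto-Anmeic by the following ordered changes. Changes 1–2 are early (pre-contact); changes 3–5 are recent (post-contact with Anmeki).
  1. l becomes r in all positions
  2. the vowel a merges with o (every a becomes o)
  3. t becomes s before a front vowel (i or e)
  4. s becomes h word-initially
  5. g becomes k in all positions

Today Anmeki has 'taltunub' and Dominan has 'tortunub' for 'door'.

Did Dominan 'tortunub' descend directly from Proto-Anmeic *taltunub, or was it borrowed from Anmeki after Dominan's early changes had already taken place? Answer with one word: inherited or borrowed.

inherited

If inherited, *taltunub would pass through all of Dominan's changes:
Dominan: *taltunub > tartunub > tortunub  (by unconditioned shift, vowel merger)
If borrowed from Anmeki 'taltunub' after the early changes, it would undergo only the recent ones:
  rule 3 (palatalisation): no change (taltunub)
  rule 4 (debuccalisation): no change (taltunub)
  rule 5 (unconditioned shift): no change (taltunub)
  ⇒ as a loan: taltunub
Dominan 'tortunub' matches the inherited outcome exactly, so it is an inherited cognate, not a loan.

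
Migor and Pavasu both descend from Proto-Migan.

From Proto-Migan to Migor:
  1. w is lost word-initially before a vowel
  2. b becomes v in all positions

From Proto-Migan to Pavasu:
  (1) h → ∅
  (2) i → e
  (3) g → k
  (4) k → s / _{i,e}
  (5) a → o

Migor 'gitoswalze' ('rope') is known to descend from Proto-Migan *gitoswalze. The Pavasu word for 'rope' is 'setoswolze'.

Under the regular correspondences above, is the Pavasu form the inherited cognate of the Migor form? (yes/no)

Derive the expected Pavasu reflex of *gitoswalze:
Pavasu: *gitoswalze
  gitoswalze (rule 1 does not apply)
  gitoswalze → getoswalze   [vowel merger]
  getoswalze → ketoswalze   [unconditioned shift]
  ketoswalze → setoswalze   [palatalisation]
  setoswalze → setoswolze   [vowel merger]
  giving Pavasu setoswolze.
Pavasu 'setoswolze' matches the regular reflex exactly, so the pair is cognate.

yes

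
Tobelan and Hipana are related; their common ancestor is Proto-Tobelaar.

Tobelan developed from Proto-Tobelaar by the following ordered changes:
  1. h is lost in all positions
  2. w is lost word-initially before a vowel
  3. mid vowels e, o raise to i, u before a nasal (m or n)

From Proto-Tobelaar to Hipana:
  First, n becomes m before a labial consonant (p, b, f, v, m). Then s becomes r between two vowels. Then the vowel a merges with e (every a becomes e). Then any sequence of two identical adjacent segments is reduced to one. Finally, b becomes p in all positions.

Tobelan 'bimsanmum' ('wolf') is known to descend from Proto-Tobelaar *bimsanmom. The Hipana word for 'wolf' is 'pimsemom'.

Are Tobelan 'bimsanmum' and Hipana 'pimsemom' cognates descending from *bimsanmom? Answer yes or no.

yes

Derive the expected Hipana reflex of *bimsanmom:
Hipana: *bimsanmom > bimsammom > bimsemmom > bimsemom > pimsemom  (by nasal place assimilation, vowel merger, degemination, unconditioned shift)
Hipana 'pimsemom' matches the regular reflex exactly, so the pair is cognate.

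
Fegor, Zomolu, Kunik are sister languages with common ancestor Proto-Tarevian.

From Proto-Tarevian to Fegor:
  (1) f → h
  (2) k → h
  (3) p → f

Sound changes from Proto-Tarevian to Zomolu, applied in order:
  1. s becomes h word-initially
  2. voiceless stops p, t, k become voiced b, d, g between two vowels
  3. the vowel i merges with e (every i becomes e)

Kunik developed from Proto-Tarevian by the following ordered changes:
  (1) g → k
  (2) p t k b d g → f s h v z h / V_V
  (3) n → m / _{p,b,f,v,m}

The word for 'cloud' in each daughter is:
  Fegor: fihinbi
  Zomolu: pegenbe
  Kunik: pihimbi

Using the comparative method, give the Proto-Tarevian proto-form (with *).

*pikinbi

Position 5: Fegor has n, Zomolu has n, Kunik has m. Fegor preserves n here (none of its changes turn any other segment into n), so the proto-segment is *n.
Position 3: Fegor has h, Zomolu has g, Kunik has h. Taking the neighbouring segments as reconstructed: Fegor h could go back to *k or *f or *h; Zomolu g could go back to *k or *g; Kunik h could go back to *k or *g or *h — the one source consistent with every daughter is *k.
Verify the candidate proto-form against each daughter:
Fegor: start from *pikinbi.
  rule 1: no change — pikinbi
  rule 2 (unconditioned shift): pikinbi → pihinbi
  rule 3 (unconditioned shift): pihinbi → fihinbi
  ⇒ Fegor fihinbi
Zomolu: *pikinbi
  pikinbi (rule 1 does not apply)
  pikinbi → piginbi   [intervocalic voicing]
  piginbi → pegenbe   [vowel merger]
  giving Zomolu pegenbe.
Kunik: *pikinbi
  pikinbi (rule 1 does not apply)
  pikinbi → pihinbi   [intervocalic lenition]
  pihinbi → pihimbi   [nasal place assimilation]
  giving Kunik pihimbi.
No other proto-form is consistent with every reflex, so the reconstruction is *pikinbi.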